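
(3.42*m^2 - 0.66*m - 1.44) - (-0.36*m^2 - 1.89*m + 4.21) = 3.78*m^2 + 1.23*m - 5.65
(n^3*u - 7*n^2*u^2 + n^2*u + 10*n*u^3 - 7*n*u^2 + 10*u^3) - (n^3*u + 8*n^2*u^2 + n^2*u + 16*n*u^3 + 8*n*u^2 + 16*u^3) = -15*n^2*u^2 - 6*n*u^3 - 15*n*u^2 - 6*u^3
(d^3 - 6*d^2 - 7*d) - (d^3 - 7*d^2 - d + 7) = d^2 - 6*d - 7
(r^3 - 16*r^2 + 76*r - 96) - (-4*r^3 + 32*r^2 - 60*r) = 5*r^3 - 48*r^2 + 136*r - 96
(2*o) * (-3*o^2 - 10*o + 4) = -6*o^3 - 20*o^2 + 8*o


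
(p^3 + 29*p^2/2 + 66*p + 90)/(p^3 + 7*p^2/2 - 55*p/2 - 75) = (p + 6)/(p - 5)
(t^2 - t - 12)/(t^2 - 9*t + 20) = (t + 3)/(t - 5)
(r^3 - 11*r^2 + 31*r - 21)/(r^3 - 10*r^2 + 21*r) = (r - 1)/r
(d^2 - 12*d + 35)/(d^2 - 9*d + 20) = (d - 7)/(d - 4)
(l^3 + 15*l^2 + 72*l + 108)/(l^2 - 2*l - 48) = (l^2 + 9*l + 18)/(l - 8)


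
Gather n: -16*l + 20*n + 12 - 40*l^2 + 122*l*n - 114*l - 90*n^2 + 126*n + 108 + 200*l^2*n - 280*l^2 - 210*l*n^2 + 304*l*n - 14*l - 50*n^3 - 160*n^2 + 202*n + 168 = -320*l^2 - 144*l - 50*n^3 + n^2*(-210*l - 250) + n*(200*l^2 + 426*l + 348) + 288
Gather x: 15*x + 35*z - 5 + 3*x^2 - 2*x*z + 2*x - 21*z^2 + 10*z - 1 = 3*x^2 + x*(17 - 2*z) - 21*z^2 + 45*z - 6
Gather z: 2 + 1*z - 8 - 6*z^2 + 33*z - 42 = -6*z^2 + 34*z - 48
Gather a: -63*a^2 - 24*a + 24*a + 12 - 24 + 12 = -63*a^2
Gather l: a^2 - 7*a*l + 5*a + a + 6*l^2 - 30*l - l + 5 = a^2 + 6*a + 6*l^2 + l*(-7*a - 31) + 5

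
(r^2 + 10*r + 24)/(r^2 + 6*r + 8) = (r + 6)/(r + 2)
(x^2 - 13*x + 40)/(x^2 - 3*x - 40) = (x - 5)/(x + 5)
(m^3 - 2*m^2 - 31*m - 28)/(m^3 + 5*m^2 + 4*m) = (m - 7)/m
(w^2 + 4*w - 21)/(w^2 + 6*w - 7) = (w - 3)/(w - 1)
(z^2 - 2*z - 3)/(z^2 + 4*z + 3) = (z - 3)/(z + 3)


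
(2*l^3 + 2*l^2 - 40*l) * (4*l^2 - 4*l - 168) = 8*l^5 - 504*l^3 - 176*l^2 + 6720*l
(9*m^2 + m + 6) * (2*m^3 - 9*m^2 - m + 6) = 18*m^5 - 79*m^4 - 6*m^3 - m^2 + 36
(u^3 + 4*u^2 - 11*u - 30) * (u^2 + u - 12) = u^5 + 5*u^4 - 19*u^3 - 89*u^2 + 102*u + 360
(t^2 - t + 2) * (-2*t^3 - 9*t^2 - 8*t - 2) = -2*t^5 - 7*t^4 - 3*t^3 - 12*t^2 - 14*t - 4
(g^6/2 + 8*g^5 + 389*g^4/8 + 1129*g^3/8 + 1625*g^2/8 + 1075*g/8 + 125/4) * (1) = g^6/2 + 8*g^5 + 389*g^4/8 + 1129*g^3/8 + 1625*g^2/8 + 1075*g/8 + 125/4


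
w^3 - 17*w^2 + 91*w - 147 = (w - 7)^2*(w - 3)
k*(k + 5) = k^2 + 5*k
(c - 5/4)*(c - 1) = c^2 - 9*c/4 + 5/4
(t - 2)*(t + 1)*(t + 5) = t^3 + 4*t^2 - 7*t - 10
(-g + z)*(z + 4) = -g*z - 4*g + z^2 + 4*z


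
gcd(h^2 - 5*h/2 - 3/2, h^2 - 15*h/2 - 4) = h + 1/2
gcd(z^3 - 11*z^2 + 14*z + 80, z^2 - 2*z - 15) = z - 5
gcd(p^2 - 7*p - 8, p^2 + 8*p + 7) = p + 1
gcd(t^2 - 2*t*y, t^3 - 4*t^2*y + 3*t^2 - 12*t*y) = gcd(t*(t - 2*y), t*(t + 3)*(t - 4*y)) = t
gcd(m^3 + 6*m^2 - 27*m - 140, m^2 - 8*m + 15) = m - 5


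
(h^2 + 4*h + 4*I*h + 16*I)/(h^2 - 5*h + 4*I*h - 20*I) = (h + 4)/(h - 5)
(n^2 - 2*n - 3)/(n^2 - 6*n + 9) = (n + 1)/(n - 3)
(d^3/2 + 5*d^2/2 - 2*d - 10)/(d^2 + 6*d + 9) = (d^3 + 5*d^2 - 4*d - 20)/(2*(d^2 + 6*d + 9))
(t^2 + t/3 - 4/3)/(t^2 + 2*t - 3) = (t + 4/3)/(t + 3)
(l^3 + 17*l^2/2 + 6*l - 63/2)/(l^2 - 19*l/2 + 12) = (l^2 + 10*l + 21)/(l - 8)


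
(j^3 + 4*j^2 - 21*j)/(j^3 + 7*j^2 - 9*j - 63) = j/(j + 3)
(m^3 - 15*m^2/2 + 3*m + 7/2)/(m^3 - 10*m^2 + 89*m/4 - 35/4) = 2*(2*m^2 - m - 1)/(4*m^2 - 12*m + 5)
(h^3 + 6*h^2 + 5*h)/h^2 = h + 6 + 5/h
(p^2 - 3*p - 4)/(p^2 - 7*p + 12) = (p + 1)/(p - 3)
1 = 1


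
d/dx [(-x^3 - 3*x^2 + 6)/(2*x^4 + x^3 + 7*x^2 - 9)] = x*(-3*(x + 2)*(2*x^4 + x^3 + 7*x^2 - 9) + (8*x^2 + 3*x + 14)*(x^3 + 3*x^2 - 6))/(2*x^4 + x^3 + 7*x^2 - 9)^2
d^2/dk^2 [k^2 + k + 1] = 2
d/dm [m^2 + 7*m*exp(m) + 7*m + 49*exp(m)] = 7*m*exp(m) + 2*m + 56*exp(m) + 7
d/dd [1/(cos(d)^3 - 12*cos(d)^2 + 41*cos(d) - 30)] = (3*cos(d)^2 - 24*cos(d) + 41)*sin(d)/(cos(d)^3 - 12*cos(d)^2 + 41*cos(d) - 30)^2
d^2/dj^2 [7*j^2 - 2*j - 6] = 14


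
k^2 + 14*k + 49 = (k + 7)^2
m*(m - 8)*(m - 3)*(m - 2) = m^4 - 13*m^3 + 46*m^2 - 48*m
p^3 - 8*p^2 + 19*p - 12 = (p - 4)*(p - 3)*(p - 1)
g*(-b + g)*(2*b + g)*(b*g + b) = -2*b^3*g^2 - 2*b^3*g + b^2*g^3 + b^2*g^2 + b*g^4 + b*g^3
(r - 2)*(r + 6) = r^2 + 4*r - 12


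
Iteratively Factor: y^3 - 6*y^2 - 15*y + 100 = (y - 5)*(y^2 - y - 20) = (y - 5)*(y + 4)*(y - 5)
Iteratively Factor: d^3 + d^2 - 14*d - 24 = (d + 3)*(d^2 - 2*d - 8) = (d - 4)*(d + 3)*(d + 2)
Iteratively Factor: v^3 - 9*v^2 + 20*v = (v - 4)*(v^2 - 5*v) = v*(v - 4)*(v - 5)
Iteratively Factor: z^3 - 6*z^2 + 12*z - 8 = (z - 2)*(z^2 - 4*z + 4) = (z - 2)^2*(z - 2)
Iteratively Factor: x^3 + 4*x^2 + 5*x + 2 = (x + 2)*(x^2 + 2*x + 1) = (x + 1)*(x + 2)*(x + 1)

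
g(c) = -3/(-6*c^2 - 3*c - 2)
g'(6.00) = 0.00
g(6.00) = 0.01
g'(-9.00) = 0.00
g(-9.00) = 0.01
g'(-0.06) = -2.02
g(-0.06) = 1.63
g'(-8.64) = 0.00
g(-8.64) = 0.01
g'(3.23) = -0.02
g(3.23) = 0.04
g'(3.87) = -0.01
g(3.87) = 0.03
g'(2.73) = -0.04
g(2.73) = 0.05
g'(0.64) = -0.79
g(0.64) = 0.47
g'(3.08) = -0.03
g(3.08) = 0.04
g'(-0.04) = -2.12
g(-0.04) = 1.59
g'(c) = -3*(12*c + 3)/(-6*c^2 - 3*c - 2)^2 = 9*(-4*c - 1)/(6*c^2 + 3*c + 2)^2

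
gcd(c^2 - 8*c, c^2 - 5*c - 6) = 1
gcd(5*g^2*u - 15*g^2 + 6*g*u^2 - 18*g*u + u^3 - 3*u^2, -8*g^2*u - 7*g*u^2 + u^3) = g + u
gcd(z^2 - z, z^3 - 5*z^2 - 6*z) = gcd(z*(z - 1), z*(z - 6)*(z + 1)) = z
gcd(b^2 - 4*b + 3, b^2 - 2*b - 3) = b - 3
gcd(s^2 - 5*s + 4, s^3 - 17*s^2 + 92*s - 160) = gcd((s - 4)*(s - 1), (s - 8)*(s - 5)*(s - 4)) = s - 4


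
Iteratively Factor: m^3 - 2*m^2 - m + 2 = (m - 1)*(m^2 - m - 2) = (m - 1)*(m + 1)*(m - 2)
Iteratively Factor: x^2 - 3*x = (x - 3)*(x)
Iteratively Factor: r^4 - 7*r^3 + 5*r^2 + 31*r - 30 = (r + 2)*(r^3 - 9*r^2 + 23*r - 15) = (r - 5)*(r + 2)*(r^2 - 4*r + 3) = (r - 5)*(r - 3)*(r + 2)*(r - 1)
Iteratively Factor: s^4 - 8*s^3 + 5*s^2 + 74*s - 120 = (s - 4)*(s^3 - 4*s^2 - 11*s + 30) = (s - 4)*(s + 3)*(s^2 - 7*s + 10) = (s - 5)*(s - 4)*(s + 3)*(s - 2)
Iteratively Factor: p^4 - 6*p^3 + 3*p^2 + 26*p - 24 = (p - 4)*(p^3 - 2*p^2 - 5*p + 6) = (p - 4)*(p + 2)*(p^2 - 4*p + 3) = (p - 4)*(p - 3)*(p + 2)*(p - 1)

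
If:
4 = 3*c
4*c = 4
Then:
No Solution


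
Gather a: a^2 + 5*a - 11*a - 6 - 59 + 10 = a^2 - 6*a - 55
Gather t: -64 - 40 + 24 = -80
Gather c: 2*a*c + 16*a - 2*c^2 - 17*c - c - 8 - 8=16*a - 2*c^2 + c*(2*a - 18) - 16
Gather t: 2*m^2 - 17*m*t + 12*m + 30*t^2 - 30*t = 2*m^2 + 12*m + 30*t^2 + t*(-17*m - 30)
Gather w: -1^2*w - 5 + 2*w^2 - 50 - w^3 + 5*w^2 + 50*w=-w^3 + 7*w^2 + 49*w - 55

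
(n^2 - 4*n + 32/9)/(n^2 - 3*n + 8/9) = (3*n - 4)/(3*n - 1)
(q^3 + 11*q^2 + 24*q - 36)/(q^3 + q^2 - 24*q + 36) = (q^2 + 5*q - 6)/(q^2 - 5*q + 6)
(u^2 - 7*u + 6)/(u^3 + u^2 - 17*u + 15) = (u - 6)/(u^2 + 2*u - 15)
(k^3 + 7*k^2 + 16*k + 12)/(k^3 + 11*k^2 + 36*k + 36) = (k + 2)/(k + 6)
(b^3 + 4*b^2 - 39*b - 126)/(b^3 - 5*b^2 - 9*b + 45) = (b^2 + b - 42)/(b^2 - 8*b + 15)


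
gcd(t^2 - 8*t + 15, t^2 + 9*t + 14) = 1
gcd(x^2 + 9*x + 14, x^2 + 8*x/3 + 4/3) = x + 2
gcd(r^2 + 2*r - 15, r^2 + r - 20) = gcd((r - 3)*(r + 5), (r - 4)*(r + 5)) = r + 5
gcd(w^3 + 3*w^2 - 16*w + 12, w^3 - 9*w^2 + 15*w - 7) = w - 1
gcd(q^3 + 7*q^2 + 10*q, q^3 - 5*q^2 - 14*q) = q^2 + 2*q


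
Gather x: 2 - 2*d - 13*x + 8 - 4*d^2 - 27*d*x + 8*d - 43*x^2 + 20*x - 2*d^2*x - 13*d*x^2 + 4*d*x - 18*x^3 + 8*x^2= -4*d^2 + 6*d - 18*x^3 + x^2*(-13*d - 35) + x*(-2*d^2 - 23*d + 7) + 10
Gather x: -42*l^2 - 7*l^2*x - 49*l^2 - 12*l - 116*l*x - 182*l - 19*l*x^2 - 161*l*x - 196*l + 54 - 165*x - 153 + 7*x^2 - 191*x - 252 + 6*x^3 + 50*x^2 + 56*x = -91*l^2 - 390*l + 6*x^3 + x^2*(57 - 19*l) + x*(-7*l^2 - 277*l - 300) - 351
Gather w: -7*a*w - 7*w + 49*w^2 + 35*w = 49*w^2 + w*(28 - 7*a)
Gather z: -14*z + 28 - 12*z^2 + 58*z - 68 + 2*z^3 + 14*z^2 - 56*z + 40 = 2*z^3 + 2*z^2 - 12*z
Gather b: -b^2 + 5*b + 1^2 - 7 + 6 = -b^2 + 5*b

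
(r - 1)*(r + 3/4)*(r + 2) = r^3 + 7*r^2/4 - 5*r/4 - 3/2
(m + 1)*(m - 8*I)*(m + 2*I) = m^3 + m^2 - 6*I*m^2 + 16*m - 6*I*m + 16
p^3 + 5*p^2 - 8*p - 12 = (p - 2)*(p + 1)*(p + 6)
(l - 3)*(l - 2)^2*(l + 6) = l^4 - l^3 - 26*l^2 + 84*l - 72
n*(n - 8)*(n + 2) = n^3 - 6*n^2 - 16*n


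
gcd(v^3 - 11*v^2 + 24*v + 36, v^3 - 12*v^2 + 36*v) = v^2 - 12*v + 36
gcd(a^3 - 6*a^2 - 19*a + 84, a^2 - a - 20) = a + 4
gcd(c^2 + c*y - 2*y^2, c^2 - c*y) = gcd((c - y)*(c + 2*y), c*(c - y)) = -c + y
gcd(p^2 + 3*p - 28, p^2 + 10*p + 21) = p + 7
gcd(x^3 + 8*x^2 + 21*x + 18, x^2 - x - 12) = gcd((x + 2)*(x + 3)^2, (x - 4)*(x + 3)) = x + 3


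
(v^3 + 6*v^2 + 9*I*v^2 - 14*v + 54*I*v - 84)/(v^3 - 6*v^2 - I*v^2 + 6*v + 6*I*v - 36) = (v^2 + v*(6 + 7*I) + 42*I)/(v^2 - 3*v*(2 + I) + 18*I)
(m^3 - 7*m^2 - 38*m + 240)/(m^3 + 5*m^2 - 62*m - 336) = (m - 5)/(m + 7)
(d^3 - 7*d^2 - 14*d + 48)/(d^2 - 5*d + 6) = (d^2 - 5*d - 24)/(d - 3)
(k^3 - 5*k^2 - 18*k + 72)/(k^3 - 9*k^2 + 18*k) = (k + 4)/k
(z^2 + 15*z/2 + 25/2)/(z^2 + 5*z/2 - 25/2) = (2*z + 5)/(2*z - 5)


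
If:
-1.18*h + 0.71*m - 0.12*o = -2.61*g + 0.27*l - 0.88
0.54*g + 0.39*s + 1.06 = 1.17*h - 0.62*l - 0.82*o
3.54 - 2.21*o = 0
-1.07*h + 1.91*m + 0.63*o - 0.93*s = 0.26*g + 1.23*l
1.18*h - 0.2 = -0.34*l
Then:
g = 0.306267443553494 - 0.0717809607708243*s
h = 0.105738459006974*s + 0.874106001435308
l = -0.366974651847734*s - 2.44542671086372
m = 0.300051455269286*s - 1.57177600470989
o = 1.60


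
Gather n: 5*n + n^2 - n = n^2 + 4*n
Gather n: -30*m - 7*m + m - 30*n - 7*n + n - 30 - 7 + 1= -36*m - 36*n - 36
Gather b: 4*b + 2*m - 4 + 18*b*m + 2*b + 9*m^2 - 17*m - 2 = b*(18*m + 6) + 9*m^2 - 15*m - 6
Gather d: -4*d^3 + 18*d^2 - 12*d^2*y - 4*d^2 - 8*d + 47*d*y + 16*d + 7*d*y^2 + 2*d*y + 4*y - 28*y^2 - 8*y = -4*d^3 + d^2*(14 - 12*y) + d*(7*y^2 + 49*y + 8) - 28*y^2 - 4*y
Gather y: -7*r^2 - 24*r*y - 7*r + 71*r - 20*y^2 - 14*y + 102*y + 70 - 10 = -7*r^2 + 64*r - 20*y^2 + y*(88 - 24*r) + 60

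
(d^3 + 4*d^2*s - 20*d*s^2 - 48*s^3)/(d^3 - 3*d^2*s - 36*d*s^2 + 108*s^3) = (d^2 - 2*d*s - 8*s^2)/(d^2 - 9*d*s + 18*s^2)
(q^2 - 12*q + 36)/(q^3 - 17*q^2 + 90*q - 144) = (q - 6)/(q^2 - 11*q + 24)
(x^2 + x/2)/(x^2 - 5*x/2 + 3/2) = x*(2*x + 1)/(2*x^2 - 5*x + 3)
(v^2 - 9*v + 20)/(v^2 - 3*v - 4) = (v - 5)/(v + 1)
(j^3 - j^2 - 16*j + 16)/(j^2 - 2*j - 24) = (j^2 - 5*j + 4)/(j - 6)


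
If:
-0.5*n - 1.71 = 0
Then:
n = -3.42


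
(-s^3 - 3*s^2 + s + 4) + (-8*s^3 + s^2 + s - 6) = -9*s^3 - 2*s^2 + 2*s - 2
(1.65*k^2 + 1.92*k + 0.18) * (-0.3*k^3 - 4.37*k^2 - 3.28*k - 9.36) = -0.495*k^5 - 7.7865*k^4 - 13.8564*k^3 - 22.5282*k^2 - 18.5616*k - 1.6848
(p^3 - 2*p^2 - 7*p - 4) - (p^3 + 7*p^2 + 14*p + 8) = -9*p^2 - 21*p - 12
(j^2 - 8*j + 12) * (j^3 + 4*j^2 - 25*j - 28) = j^5 - 4*j^4 - 45*j^3 + 220*j^2 - 76*j - 336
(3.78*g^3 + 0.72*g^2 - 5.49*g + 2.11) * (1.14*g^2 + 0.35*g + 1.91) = 4.3092*g^5 + 2.1438*g^4 + 1.2132*g^3 + 1.8591*g^2 - 9.7474*g + 4.0301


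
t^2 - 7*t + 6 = (t - 6)*(t - 1)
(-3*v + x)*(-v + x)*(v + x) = 3*v^3 - v^2*x - 3*v*x^2 + x^3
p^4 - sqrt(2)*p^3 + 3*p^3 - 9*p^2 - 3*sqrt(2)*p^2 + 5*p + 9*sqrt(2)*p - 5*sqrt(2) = (p - 1)^2*(p + 5)*(p - sqrt(2))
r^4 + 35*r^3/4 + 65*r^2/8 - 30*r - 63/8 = (r - 3/2)*(r + 1/4)*(r + 3)*(r + 7)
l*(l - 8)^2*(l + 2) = l^4 - 14*l^3 + 32*l^2 + 128*l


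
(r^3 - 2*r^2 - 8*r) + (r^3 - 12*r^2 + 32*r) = 2*r^3 - 14*r^2 + 24*r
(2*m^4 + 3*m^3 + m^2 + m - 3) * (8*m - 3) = 16*m^5 + 18*m^4 - m^3 + 5*m^2 - 27*m + 9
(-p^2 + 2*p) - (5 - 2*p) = -p^2 + 4*p - 5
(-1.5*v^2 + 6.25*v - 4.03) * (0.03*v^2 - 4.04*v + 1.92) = -0.045*v^4 + 6.2475*v^3 - 28.2509*v^2 + 28.2812*v - 7.7376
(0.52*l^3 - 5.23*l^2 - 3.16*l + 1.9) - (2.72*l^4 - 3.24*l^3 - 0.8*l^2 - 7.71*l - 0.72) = -2.72*l^4 + 3.76*l^3 - 4.43*l^2 + 4.55*l + 2.62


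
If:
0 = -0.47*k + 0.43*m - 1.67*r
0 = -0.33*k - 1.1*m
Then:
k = -2.78797996661102*r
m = 0.836393989983305*r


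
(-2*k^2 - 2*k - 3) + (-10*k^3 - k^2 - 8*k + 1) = -10*k^3 - 3*k^2 - 10*k - 2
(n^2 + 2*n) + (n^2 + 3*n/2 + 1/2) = 2*n^2 + 7*n/2 + 1/2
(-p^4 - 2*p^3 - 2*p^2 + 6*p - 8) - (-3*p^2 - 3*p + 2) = -p^4 - 2*p^3 + p^2 + 9*p - 10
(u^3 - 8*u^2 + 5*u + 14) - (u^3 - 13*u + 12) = -8*u^2 + 18*u + 2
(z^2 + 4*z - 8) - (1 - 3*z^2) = 4*z^2 + 4*z - 9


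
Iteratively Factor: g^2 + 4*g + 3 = (g + 3)*(g + 1)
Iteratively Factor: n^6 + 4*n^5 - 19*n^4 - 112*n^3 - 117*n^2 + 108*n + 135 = (n - 1)*(n^5 + 5*n^4 - 14*n^3 - 126*n^2 - 243*n - 135) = (n - 1)*(n + 3)*(n^4 + 2*n^3 - 20*n^2 - 66*n - 45) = (n - 1)*(n + 1)*(n + 3)*(n^3 + n^2 - 21*n - 45) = (n - 5)*(n - 1)*(n + 1)*(n + 3)*(n^2 + 6*n + 9) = (n - 5)*(n - 1)*(n + 1)*(n + 3)^2*(n + 3)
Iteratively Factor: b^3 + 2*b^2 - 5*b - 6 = (b - 2)*(b^2 + 4*b + 3) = (b - 2)*(b + 3)*(b + 1)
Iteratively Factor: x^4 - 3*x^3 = (x)*(x^3 - 3*x^2) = x^2*(x^2 - 3*x) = x^3*(x - 3)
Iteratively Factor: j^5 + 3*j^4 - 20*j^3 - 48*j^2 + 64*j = (j - 1)*(j^4 + 4*j^3 - 16*j^2 - 64*j) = j*(j - 1)*(j^3 + 4*j^2 - 16*j - 64) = j*(j - 1)*(j + 4)*(j^2 - 16) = j*(j - 1)*(j + 4)^2*(j - 4)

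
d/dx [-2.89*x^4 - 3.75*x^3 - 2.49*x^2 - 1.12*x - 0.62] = -11.56*x^3 - 11.25*x^2 - 4.98*x - 1.12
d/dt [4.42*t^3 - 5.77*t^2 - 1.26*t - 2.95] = 13.26*t^2 - 11.54*t - 1.26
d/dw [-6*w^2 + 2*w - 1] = 2 - 12*w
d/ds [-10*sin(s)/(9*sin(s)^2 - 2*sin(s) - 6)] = 30*(3*sin(s)^2 + 2)*cos(s)/(9*sin(s)^2 - 2*sin(s) - 6)^2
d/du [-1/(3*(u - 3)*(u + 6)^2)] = u/((u - 3)^2*(u + 6)^3)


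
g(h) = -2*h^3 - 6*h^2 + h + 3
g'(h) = -6*h^2 - 12*h + 1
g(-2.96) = -0.66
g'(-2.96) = -16.05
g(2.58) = -68.71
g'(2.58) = -69.90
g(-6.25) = 250.66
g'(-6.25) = -158.38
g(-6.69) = 326.61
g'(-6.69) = -187.26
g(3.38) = -139.40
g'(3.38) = -108.11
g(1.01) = -4.17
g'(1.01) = -17.24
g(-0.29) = 2.25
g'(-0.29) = 3.98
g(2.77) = -82.78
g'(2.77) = -78.28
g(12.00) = -4305.00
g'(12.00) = -1007.00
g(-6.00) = 213.00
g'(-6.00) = -143.00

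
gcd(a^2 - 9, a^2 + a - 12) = a - 3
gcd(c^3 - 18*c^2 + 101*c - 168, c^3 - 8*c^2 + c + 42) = c^2 - 10*c + 21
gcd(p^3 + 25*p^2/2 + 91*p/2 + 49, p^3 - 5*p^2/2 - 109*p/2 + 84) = p + 7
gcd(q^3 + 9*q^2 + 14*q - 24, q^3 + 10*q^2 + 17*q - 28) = q^2 + 3*q - 4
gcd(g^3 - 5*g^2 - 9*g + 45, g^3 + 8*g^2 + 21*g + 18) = g + 3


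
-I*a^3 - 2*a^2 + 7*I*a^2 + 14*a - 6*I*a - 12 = (a - 6)*(a - 2*I)*(-I*a + I)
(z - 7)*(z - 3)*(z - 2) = z^3 - 12*z^2 + 41*z - 42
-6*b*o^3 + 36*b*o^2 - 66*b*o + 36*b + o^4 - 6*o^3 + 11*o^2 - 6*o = (-6*b + o)*(o - 3)*(o - 2)*(o - 1)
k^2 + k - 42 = (k - 6)*(k + 7)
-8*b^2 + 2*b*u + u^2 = (-2*b + u)*(4*b + u)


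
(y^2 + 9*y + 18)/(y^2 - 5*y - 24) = (y + 6)/(y - 8)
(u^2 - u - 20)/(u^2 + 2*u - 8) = (u - 5)/(u - 2)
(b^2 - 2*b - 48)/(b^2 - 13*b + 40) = (b + 6)/(b - 5)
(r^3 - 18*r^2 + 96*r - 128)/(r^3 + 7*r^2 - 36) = (r^2 - 16*r + 64)/(r^2 + 9*r + 18)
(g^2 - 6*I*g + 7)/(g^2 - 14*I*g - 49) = (g + I)/(g - 7*I)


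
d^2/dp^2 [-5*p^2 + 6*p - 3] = -10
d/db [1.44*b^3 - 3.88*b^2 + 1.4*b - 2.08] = 4.32*b^2 - 7.76*b + 1.4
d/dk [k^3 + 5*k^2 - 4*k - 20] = 3*k^2 + 10*k - 4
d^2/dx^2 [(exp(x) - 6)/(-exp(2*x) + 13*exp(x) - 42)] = (-exp(x) - 7)*exp(x)/(exp(3*x) - 21*exp(2*x) + 147*exp(x) - 343)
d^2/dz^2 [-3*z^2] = -6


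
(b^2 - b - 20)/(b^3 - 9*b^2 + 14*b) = (b^2 - b - 20)/(b*(b^2 - 9*b + 14))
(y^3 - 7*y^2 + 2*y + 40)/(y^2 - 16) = (y^2 - 3*y - 10)/(y + 4)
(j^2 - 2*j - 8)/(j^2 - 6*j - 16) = (j - 4)/(j - 8)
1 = 1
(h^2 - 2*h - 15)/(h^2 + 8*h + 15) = (h - 5)/(h + 5)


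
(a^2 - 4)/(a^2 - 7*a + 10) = (a + 2)/(a - 5)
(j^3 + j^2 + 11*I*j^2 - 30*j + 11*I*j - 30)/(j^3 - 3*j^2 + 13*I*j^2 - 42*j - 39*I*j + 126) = (j^2 + j*(1 + 5*I) + 5*I)/(j^2 + j*(-3 + 7*I) - 21*I)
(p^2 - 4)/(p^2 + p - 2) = (p - 2)/(p - 1)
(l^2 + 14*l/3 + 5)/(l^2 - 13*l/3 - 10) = (l + 3)/(l - 6)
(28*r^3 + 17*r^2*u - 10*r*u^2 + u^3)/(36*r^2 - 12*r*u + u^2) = (28*r^3 + 17*r^2*u - 10*r*u^2 + u^3)/(36*r^2 - 12*r*u + u^2)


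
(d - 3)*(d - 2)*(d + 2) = d^3 - 3*d^2 - 4*d + 12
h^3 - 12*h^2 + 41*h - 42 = (h - 7)*(h - 3)*(h - 2)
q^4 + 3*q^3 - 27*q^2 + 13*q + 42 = (q - 3)*(q - 2)*(q + 1)*(q + 7)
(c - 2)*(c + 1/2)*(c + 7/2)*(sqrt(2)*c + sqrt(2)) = sqrt(2)*c^4 + 3*sqrt(2)*c^3 - 17*sqrt(2)*c^2/4 - 39*sqrt(2)*c/4 - 7*sqrt(2)/2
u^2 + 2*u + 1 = (u + 1)^2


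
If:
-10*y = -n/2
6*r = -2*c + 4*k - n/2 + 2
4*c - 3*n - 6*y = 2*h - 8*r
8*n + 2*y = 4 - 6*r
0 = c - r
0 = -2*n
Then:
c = 2/3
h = 4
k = 5/6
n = 0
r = 2/3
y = 0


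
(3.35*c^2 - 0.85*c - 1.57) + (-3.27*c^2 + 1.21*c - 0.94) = 0.0800000000000001*c^2 + 0.36*c - 2.51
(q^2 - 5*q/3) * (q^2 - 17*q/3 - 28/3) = q^4 - 22*q^3/3 + q^2/9 + 140*q/9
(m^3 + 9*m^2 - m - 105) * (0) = 0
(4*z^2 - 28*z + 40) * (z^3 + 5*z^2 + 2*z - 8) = 4*z^5 - 8*z^4 - 92*z^3 + 112*z^2 + 304*z - 320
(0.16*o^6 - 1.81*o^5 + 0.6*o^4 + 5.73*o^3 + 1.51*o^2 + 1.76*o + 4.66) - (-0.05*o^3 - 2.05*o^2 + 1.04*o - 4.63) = 0.16*o^6 - 1.81*o^5 + 0.6*o^4 + 5.78*o^3 + 3.56*o^2 + 0.72*o + 9.29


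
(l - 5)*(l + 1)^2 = l^3 - 3*l^2 - 9*l - 5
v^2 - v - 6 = (v - 3)*(v + 2)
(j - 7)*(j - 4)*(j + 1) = j^3 - 10*j^2 + 17*j + 28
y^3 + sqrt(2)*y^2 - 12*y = y*(y - 2*sqrt(2))*(y + 3*sqrt(2))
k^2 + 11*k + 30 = (k + 5)*(k + 6)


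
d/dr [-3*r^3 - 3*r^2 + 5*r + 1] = -9*r^2 - 6*r + 5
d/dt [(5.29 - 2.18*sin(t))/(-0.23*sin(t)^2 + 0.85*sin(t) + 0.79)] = (-0.5014*sin(t)^2 + 2.4334*sin(t) - 6.2187)*cos(t)/(0.0529*sin(t)^4 - 0.391*sin(t)^3 + 0.3591*sin(t)^2 + 1.343*sin(t) + 0.6241)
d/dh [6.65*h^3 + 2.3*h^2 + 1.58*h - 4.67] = 19.95*h^2 + 4.6*h + 1.58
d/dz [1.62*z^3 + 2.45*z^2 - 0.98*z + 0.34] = 4.86*z^2 + 4.9*z - 0.98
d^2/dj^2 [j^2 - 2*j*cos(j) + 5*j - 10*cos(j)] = 2*j*cos(j) + 4*sin(j) + 10*cos(j) + 2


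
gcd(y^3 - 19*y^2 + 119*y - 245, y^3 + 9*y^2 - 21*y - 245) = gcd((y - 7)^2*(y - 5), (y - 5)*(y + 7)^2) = y - 5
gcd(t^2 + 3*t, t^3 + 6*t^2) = t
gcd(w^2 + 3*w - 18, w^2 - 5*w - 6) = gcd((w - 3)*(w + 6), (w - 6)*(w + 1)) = 1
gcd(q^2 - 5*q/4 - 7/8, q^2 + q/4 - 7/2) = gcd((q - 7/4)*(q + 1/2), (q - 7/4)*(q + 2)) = q - 7/4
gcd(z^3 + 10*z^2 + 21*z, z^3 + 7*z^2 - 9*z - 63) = z^2 + 10*z + 21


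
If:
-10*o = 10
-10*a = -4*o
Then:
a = -2/5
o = -1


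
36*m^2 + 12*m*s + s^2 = (6*m + s)^2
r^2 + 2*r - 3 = (r - 1)*(r + 3)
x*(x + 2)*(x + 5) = x^3 + 7*x^2 + 10*x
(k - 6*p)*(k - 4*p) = k^2 - 10*k*p + 24*p^2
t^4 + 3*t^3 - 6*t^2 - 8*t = t*(t - 2)*(t + 1)*(t + 4)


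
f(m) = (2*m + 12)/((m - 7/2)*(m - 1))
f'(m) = 2/((m - 7/2)*(m - 1)) - (2*m + 12)/((m - 7/2)*(m - 1)^2) - (2*m + 12)/((m - 7/2)^2*(m - 1)) = 4*(-2*m^2 - 24*m + 61)/(4*m^4 - 36*m^3 + 109*m^2 - 126*m + 49)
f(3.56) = 124.48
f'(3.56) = -2110.26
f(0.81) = 26.65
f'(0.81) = 154.07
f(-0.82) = 1.32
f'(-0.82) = 1.28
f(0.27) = 5.32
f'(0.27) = 9.78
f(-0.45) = 1.94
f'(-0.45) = 2.18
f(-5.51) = 0.02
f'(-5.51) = 0.04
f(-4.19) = 0.09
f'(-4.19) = 0.08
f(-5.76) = 0.01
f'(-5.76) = 0.03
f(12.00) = 0.39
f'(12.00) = -0.06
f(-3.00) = 0.23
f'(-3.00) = 0.17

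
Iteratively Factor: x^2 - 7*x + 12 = (x - 3)*(x - 4)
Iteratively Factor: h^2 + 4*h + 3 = (h + 3)*(h + 1)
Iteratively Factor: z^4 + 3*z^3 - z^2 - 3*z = (z + 3)*(z^3 - z) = z*(z + 3)*(z^2 - 1) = z*(z + 1)*(z + 3)*(z - 1)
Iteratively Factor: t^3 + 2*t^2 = (t)*(t^2 + 2*t) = t*(t + 2)*(t)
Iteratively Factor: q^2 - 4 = (q - 2)*(q + 2)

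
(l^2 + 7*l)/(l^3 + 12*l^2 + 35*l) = 1/(l + 5)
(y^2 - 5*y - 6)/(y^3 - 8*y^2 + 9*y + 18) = 1/(y - 3)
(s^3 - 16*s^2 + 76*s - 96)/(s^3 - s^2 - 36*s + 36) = (s^2 - 10*s + 16)/(s^2 + 5*s - 6)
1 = 1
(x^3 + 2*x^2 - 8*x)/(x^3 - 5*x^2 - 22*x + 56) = x/(x - 7)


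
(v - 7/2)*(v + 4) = v^2 + v/2 - 14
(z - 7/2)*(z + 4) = z^2 + z/2 - 14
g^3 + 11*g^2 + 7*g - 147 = (g - 3)*(g + 7)^2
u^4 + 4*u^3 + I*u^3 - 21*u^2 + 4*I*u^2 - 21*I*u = u*(u - 3)*(u + 7)*(u + I)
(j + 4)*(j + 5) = j^2 + 9*j + 20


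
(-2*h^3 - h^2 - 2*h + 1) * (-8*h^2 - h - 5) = 16*h^5 + 10*h^4 + 27*h^3 - h^2 + 9*h - 5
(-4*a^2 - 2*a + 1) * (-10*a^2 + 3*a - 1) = 40*a^4 + 8*a^3 - 12*a^2 + 5*a - 1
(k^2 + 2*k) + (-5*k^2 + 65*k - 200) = -4*k^2 + 67*k - 200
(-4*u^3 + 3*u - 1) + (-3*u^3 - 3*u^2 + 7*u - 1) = -7*u^3 - 3*u^2 + 10*u - 2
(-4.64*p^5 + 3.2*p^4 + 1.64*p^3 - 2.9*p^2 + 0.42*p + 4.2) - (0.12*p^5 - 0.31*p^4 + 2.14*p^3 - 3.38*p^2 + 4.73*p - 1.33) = -4.76*p^5 + 3.51*p^4 - 0.5*p^3 + 0.48*p^2 - 4.31*p + 5.53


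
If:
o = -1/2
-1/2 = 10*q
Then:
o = -1/2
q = -1/20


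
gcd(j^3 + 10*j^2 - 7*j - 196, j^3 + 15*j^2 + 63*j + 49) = j^2 + 14*j + 49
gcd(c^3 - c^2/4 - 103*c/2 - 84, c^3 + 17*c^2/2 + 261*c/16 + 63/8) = c^2 + 31*c/4 + 21/2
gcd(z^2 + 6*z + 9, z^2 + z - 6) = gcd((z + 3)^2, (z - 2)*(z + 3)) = z + 3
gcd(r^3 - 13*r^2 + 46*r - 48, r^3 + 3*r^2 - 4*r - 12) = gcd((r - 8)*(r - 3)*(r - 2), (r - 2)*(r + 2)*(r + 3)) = r - 2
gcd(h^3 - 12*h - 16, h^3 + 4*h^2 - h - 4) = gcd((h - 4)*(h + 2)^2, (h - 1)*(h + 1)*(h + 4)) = 1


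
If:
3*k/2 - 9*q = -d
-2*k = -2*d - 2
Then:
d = 18*q/5 - 3/5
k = 18*q/5 + 2/5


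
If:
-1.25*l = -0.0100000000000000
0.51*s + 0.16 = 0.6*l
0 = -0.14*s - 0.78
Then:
No Solution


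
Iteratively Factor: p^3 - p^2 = (p)*(p^2 - p) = p*(p - 1)*(p)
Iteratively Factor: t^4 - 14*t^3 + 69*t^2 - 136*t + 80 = (t - 4)*(t^3 - 10*t^2 + 29*t - 20) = (t - 4)^2*(t^2 - 6*t + 5) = (t - 5)*(t - 4)^2*(t - 1)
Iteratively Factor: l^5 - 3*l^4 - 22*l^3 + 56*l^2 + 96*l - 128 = (l + 4)*(l^4 - 7*l^3 + 6*l^2 + 32*l - 32) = (l - 4)*(l + 4)*(l^3 - 3*l^2 - 6*l + 8) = (l - 4)*(l - 1)*(l + 4)*(l^2 - 2*l - 8) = (l - 4)*(l - 1)*(l + 2)*(l + 4)*(l - 4)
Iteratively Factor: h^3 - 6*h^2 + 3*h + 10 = (h + 1)*(h^2 - 7*h + 10) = (h - 2)*(h + 1)*(h - 5)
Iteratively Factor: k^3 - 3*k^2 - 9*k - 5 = (k - 5)*(k^2 + 2*k + 1) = (k - 5)*(k + 1)*(k + 1)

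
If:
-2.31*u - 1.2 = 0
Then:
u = -0.52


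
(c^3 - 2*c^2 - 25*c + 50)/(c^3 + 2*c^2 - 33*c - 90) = (c^2 - 7*c + 10)/(c^2 - 3*c - 18)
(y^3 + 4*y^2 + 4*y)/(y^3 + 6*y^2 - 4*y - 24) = y*(y + 2)/(y^2 + 4*y - 12)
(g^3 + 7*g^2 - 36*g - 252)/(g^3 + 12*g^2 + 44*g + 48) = (g^2 + g - 42)/(g^2 + 6*g + 8)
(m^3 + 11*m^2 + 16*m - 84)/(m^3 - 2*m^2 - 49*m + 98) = (m + 6)/(m - 7)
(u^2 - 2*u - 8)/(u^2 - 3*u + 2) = (u^2 - 2*u - 8)/(u^2 - 3*u + 2)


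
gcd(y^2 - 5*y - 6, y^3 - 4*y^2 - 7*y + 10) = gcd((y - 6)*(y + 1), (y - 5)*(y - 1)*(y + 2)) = 1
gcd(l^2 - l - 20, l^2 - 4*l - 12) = 1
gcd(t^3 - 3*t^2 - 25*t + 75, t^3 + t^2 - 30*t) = t - 5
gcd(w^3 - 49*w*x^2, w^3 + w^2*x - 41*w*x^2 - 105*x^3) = -w + 7*x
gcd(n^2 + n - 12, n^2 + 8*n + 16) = n + 4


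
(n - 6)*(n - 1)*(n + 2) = n^3 - 5*n^2 - 8*n + 12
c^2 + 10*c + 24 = (c + 4)*(c + 6)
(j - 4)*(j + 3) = j^2 - j - 12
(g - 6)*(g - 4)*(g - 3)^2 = g^4 - 16*g^3 + 93*g^2 - 234*g + 216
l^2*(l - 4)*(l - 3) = l^4 - 7*l^3 + 12*l^2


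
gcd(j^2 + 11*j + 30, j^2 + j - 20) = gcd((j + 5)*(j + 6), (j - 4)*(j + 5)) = j + 5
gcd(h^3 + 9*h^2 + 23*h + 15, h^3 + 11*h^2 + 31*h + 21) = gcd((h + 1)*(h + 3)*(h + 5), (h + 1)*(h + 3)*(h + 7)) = h^2 + 4*h + 3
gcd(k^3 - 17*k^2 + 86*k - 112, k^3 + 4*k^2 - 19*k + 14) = k - 2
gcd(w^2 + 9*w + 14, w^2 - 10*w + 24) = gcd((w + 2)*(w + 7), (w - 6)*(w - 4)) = 1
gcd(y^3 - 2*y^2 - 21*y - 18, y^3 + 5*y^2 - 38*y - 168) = y - 6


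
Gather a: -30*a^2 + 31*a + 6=-30*a^2 + 31*a + 6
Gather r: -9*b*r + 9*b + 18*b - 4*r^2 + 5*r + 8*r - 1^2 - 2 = 27*b - 4*r^2 + r*(13 - 9*b) - 3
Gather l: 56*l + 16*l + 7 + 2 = 72*l + 9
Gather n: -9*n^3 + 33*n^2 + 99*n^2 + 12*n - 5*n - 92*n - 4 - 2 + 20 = -9*n^3 + 132*n^2 - 85*n + 14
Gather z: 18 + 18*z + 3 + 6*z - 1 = 24*z + 20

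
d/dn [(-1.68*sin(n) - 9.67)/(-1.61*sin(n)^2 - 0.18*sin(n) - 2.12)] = (-2.7048*sin(n)^2 - 31.1374*sin(n) + 1.821)*cos(n)/(2.5921*sin(n)^4 + 0.5796*sin(n)^3 + 6.8588*sin(n)^2 + 0.7632*sin(n) + 4.4944)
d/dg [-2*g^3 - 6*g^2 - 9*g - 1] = -6*g^2 - 12*g - 9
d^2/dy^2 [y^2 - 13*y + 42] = 2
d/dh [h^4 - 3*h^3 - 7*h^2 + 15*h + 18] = 4*h^3 - 9*h^2 - 14*h + 15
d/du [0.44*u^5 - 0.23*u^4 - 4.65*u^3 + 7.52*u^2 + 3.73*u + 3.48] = 2.2*u^4 - 0.92*u^3 - 13.95*u^2 + 15.04*u + 3.73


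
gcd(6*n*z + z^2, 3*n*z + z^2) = z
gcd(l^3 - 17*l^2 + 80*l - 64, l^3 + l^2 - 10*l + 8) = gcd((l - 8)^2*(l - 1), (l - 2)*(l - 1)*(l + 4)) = l - 1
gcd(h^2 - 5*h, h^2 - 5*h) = h^2 - 5*h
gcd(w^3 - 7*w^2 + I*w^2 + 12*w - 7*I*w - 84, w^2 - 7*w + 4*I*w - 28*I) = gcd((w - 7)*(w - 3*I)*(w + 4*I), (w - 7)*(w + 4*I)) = w^2 + w*(-7 + 4*I) - 28*I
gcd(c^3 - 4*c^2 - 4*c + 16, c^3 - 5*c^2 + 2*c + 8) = c^2 - 6*c + 8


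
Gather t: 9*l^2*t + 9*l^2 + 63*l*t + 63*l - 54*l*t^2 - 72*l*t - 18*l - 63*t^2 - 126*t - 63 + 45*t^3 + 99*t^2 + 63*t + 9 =9*l^2 + 45*l + 45*t^3 + t^2*(36 - 54*l) + t*(9*l^2 - 9*l - 63) - 54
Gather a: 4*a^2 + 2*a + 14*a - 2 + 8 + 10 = 4*a^2 + 16*a + 16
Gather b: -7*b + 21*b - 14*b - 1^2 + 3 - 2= 0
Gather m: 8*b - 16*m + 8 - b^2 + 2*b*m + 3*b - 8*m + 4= -b^2 + 11*b + m*(2*b - 24) + 12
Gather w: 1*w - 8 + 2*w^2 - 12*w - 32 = 2*w^2 - 11*w - 40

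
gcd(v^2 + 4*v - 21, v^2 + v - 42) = v + 7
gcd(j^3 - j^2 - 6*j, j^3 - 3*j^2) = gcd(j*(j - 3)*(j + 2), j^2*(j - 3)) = j^2 - 3*j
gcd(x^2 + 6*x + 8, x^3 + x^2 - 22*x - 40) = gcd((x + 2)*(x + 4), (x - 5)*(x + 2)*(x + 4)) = x^2 + 6*x + 8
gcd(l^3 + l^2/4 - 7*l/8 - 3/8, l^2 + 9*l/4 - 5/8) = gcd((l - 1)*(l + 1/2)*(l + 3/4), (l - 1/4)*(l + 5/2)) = 1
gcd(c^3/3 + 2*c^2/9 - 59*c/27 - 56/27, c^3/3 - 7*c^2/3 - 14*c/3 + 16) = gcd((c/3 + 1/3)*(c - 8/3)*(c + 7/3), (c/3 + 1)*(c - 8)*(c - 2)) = 1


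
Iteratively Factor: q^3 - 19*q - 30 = (q - 5)*(q^2 + 5*q + 6) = (q - 5)*(q + 3)*(q + 2)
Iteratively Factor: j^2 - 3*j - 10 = (j - 5)*(j + 2)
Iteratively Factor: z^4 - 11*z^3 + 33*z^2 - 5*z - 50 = (z + 1)*(z^3 - 12*z^2 + 45*z - 50) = (z - 5)*(z + 1)*(z^2 - 7*z + 10) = (z - 5)^2*(z + 1)*(z - 2)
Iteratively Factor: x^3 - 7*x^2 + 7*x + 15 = (x - 5)*(x^2 - 2*x - 3) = (x - 5)*(x - 3)*(x + 1)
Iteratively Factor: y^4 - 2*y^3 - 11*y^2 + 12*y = (y + 3)*(y^3 - 5*y^2 + 4*y) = (y - 4)*(y + 3)*(y^2 - y) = y*(y - 4)*(y + 3)*(y - 1)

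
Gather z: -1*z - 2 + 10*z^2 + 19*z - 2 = 10*z^2 + 18*z - 4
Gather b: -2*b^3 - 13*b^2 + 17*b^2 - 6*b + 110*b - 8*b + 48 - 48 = -2*b^3 + 4*b^2 + 96*b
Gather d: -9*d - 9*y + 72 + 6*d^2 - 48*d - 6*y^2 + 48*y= 6*d^2 - 57*d - 6*y^2 + 39*y + 72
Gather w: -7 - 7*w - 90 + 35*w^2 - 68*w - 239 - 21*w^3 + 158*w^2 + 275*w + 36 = -21*w^3 + 193*w^2 + 200*w - 300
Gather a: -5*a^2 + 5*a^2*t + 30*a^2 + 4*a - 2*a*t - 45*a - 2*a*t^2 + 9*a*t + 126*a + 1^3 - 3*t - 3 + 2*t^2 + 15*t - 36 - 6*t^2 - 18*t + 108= a^2*(5*t + 25) + a*(-2*t^2 + 7*t + 85) - 4*t^2 - 6*t + 70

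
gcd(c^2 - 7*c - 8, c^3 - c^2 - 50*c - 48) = c^2 - 7*c - 8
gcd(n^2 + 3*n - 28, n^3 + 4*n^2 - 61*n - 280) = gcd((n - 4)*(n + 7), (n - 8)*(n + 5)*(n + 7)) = n + 7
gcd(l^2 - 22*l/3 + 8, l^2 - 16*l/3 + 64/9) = 1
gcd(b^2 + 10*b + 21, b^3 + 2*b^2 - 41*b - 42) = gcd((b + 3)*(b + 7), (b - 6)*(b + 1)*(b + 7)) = b + 7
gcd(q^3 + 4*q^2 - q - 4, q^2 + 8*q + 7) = q + 1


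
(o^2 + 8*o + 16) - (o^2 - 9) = 8*o + 25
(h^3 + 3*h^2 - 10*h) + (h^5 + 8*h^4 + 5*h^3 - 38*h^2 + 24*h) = h^5 + 8*h^4 + 6*h^3 - 35*h^2 + 14*h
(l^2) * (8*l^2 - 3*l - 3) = 8*l^4 - 3*l^3 - 3*l^2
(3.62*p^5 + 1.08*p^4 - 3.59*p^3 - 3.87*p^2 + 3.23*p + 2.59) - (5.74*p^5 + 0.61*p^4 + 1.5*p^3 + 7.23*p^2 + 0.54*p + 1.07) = -2.12*p^5 + 0.47*p^4 - 5.09*p^3 - 11.1*p^2 + 2.69*p + 1.52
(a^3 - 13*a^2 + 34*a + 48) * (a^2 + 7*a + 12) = a^5 - 6*a^4 - 45*a^3 + 130*a^2 + 744*a + 576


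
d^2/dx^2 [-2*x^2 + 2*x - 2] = -4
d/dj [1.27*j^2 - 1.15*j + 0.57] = 2.54*j - 1.15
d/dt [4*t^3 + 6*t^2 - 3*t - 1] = 12*t^2 + 12*t - 3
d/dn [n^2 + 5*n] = 2*n + 5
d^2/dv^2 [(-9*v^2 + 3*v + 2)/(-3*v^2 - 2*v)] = 2*(-81*v^3 - 54*v^2 - 36*v - 8)/(v^3*(27*v^3 + 54*v^2 + 36*v + 8))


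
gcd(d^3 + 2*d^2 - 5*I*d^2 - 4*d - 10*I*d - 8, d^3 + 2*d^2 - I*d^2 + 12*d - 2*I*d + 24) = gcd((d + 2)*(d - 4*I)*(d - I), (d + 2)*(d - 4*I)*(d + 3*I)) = d^2 + d*(2 - 4*I) - 8*I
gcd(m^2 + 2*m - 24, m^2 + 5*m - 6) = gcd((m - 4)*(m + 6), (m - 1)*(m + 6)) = m + 6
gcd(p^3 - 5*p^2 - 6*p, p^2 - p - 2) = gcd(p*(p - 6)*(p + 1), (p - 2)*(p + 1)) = p + 1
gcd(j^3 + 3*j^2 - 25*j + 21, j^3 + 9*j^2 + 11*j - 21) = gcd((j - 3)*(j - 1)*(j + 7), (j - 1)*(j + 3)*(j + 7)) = j^2 + 6*j - 7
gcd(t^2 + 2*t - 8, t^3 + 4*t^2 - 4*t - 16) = t^2 + 2*t - 8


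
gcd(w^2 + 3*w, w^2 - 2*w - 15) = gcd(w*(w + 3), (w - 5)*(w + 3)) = w + 3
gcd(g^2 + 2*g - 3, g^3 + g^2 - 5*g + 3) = g^2 + 2*g - 3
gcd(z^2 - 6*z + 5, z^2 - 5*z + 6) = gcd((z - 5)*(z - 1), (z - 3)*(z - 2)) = 1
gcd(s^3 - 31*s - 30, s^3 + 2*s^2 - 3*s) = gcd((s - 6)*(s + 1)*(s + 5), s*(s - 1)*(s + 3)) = 1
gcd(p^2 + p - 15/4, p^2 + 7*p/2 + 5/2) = p + 5/2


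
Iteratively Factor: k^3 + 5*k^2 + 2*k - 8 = (k + 2)*(k^2 + 3*k - 4) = (k - 1)*(k + 2)*(k + 4)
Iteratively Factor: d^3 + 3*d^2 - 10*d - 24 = (d - 3)*(d^2 + 6*d + 8) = (d - 3)*(d + 2)*(d + 4)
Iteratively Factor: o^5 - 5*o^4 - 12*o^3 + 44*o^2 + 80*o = (o + 2)*(o^4 - 7*o^3 + 2*o^2 + 40*o) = o*(o + 2)*(o^3 - 7*o^2 + 2*o + 40) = o*(o - 4)*(o + 2)*(o^2 - 3*o - 10) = o*(o - 5)*(o - 4)*(o + 2)*(o + 2)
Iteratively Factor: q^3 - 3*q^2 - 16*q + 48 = (q - 3)*(q^2 - 16) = (q - 4)*(q - 3)*(q + 4)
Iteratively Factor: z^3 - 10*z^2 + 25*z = (z - 5)*(z^2 - 5*z) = z*(z - 5)*(z - 5)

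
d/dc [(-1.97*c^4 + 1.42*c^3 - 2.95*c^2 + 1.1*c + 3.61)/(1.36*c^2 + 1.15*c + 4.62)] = (-5.3584*c^5 - 4.8653*c^4 - 33.1396*c^3 + 14.7927*c^2 - 37.0772*c + 0.930500000000001)/(1.8496*c^4 + 3.128*c^3 + 13.8889*c^2 + 10.626*c + 21.3444)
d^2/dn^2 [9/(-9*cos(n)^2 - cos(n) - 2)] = 9*(324*sin(n)^4 - 91*sin(n)^2 - 143*cos(n)/4 + 27*cos(3*n)/4 - 199)/(-9*sin(n)^2 + cos(n) + 11)^3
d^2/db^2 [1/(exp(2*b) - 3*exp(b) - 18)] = ((3 - 4*exp(b))*(-exp(2*b) + 3*exp(b) + 18) - 2*(2*exp(b) - 3)^2*exp(b))*exp(b)/(-exp(2*b) + 3*exp(b) + 18)^3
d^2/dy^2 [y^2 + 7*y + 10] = 2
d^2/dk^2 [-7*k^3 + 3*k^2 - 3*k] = 6 - 42*k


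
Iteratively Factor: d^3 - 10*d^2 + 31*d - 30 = (d - 3)*(d^2 - 7*d + 10) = (d - 5)*(d - 3)*(d - 2)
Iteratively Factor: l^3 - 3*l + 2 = (l - 1)*(l^2 + l - 2) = (l - 1)^2*(l + 2)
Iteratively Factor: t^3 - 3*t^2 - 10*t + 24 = (t - 4)*(t^2 + t - 6) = (t - 4)*(t - 2)*(t + 3)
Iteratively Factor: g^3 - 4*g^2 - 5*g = (g)*(g^2 - 4*g - 5) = g*(g - 5)*(g + 1)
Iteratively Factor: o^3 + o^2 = (o)*(o^2 + o) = o^2*(o + 1)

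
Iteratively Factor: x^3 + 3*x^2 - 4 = (x + 2)*(x^2 + x - 2) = (x + 2)^2*(x - 1)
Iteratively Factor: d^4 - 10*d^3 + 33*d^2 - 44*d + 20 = (d - 2)*(d^3 - 8*d^2 + 17*d - 10) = (d - 2)^2*(d^2 - 6*d + 5) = (d - 2)^2*(d - 1)*(d - 5)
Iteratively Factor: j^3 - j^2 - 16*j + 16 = (j - 4)*(j^2 + 3*j - 4) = (j - 4)*(j - 1)*(j + 4)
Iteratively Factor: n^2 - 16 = (n + 4)*(n - 4)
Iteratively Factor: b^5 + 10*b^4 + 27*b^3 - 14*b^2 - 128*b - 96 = (b + 1)*(b^4 + 9*b^3 + 18*b^2 - 32*b - 96) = (b + 1)*(b + 4)*(b^3 + 5*b^2 - 2*b - 24) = (b - 2)*(b + 1)*(b + 4)*(b^2 + 7*b + 12) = (b - 2)*(b + 1)*(b + 3)*(b + 4)*(b + 4)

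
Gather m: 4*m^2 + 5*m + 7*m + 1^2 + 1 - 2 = 4*m^2 + 12*m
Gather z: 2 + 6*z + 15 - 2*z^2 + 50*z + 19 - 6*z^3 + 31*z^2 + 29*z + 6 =-6*z^3 + 29*z^2 + 85*z + 42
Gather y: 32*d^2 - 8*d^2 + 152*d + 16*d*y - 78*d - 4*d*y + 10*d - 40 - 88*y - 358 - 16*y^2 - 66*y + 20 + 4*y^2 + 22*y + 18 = 24*d^2 + 84*d - 12*y^2 + y*(12*d - 132) - 360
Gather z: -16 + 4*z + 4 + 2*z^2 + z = 2*z^2 + 5*z - 12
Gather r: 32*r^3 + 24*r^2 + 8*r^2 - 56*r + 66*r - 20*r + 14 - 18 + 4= 32*r^3 + 32*r^2 - 10*r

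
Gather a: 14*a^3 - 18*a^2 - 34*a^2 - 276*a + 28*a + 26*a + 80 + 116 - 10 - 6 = 14*a^3 - 52*a^2 - 222*a + 180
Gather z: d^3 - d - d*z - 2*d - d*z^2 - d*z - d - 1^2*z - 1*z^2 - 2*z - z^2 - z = d^3 - 4*d + z^2*(-d - 2) + z*(-2*d - 4)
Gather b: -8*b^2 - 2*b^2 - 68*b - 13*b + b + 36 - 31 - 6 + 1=-10*b^2 - 80*b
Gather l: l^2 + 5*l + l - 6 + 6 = l^2 + 6*l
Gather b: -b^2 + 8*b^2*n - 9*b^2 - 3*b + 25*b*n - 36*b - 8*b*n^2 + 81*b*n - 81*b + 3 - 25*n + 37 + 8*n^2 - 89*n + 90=b^2*(8*n - 10) + b*(-8*n^2 + 106*n - 120) + 8*n^2 - 114*n + 130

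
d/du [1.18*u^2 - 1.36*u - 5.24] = 2.36*u - 1.36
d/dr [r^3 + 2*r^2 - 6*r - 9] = 3*r^2 + 4*r - 6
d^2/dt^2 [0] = 0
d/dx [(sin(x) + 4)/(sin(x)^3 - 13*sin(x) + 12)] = 2*(2 - sin(x))*cos(x)/((sin(x) - 3)^2*(sin(x) - 1)^2)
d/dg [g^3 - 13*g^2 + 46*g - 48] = 3*g^2 - 26*g + 46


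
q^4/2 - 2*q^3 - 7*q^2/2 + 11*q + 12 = (q/2 + 1)*(q - 4)*(q - 3)*(q + 1)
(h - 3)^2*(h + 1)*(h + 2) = h^4 - 3*h^3 - 7*h^2 + 15*h + 18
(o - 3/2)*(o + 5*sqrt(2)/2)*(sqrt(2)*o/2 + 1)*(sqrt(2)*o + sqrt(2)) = o^4 - o^3/2 + 7*sqrt(2)*o^3/2 - 7*sqrt(2)*o^2/4 + 7*o^2/2 - 21*sqrt(2)*o/4 - 5*o/2 - 15/2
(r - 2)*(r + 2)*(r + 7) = r^3 + 7*r^2 - 4*r - 28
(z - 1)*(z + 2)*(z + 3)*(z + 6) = z^4 + 10*z^3 + 25*z^2 - 36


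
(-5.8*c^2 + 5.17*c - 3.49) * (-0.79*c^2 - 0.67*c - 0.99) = 4.582*c^4 - 0.1983*c^3 + 5.0352*c^2 - 2.78*c + 3.4551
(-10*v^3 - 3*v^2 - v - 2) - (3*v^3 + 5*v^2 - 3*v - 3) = -13*v^3 - 8*v^2 + 2*v + 1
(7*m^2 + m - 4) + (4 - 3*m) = 7*m^2 - 2*m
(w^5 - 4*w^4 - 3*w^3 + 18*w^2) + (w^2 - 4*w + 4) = w^5 - 4*w^4 - 3*w^3 + 19*w^2 - 4*w + 4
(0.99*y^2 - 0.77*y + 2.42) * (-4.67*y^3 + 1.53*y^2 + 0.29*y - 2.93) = -4.6233*y^5 + 5.1106*y^4 - 12.1924*y^3 + 0.5786*y^2 + 2.9579*y - 7.0906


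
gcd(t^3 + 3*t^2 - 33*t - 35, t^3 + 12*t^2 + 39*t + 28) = t^2 + 8*t + 7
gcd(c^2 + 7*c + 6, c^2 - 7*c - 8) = c + 1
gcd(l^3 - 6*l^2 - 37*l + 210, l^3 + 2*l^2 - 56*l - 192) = l + 6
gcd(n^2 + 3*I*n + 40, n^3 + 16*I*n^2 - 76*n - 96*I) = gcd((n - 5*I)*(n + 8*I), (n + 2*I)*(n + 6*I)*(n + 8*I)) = n + 8*I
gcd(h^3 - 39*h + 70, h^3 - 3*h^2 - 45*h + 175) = h^2 + 2*h - 35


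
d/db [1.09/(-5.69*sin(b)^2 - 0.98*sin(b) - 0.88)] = (12.4042*sin(b) + 1.0682)*cos(b)/(5.69*sin(b)^2 + 0.98*sin(b) + 0.88)^2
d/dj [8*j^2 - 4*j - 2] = 16*j - 4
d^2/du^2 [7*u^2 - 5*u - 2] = 14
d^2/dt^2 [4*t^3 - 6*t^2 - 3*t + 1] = 24*t - 12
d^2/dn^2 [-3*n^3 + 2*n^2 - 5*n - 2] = 4 - 18*n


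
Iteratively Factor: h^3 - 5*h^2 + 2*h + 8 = (h - 4)*(h^2 - h - 2) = (h - 4)*(h + 1)*(h - 2)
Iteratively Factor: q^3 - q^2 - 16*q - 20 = (q + 2)*(q^2 - 3*q - 10) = (q - 5)*(q + 2)*(q + 2)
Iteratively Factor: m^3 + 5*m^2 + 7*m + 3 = (m + 1)*(m^2 + 4*m + 3) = (m + 1)^2*(m + 3)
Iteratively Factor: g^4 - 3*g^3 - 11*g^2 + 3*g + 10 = (g - 1)*(g^3 - 2*g^2 - 13*g - 10) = (g - 1)*(g + 2)*(g^2 - 4*g - 5) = (g - 1)*(g + 1)*(g + 2)*(g - 5)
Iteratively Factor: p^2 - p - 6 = (p - 3)*(p + 2)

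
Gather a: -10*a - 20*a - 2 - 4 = -30*a - 6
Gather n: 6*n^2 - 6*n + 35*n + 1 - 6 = 6*n^2 + 29*n - 5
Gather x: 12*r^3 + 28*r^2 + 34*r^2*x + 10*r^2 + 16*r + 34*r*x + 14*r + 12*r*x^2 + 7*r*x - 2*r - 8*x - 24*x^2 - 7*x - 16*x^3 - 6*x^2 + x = 12*r^3 + 38*r^2 + 28*r - 16*x^3 + x^2*(12*r - 30) + x*(34*r^2 + 41*r - 14)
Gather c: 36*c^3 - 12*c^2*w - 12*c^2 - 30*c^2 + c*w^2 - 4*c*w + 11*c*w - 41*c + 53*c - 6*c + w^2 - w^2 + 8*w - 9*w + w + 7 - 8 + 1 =36*c^3 + c^2*(-12*w - 42) + c*(w^2 + 7*w + 6)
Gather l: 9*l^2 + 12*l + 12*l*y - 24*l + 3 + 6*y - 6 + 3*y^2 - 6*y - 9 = 9*l^2 + l*(12*y - 12) + 3*y^2 - 12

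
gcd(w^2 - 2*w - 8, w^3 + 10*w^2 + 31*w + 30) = w + 2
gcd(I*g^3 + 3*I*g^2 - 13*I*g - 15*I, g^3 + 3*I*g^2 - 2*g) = 1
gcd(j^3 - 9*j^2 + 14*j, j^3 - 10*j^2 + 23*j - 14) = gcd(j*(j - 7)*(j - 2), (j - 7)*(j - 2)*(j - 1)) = j^2 - 9*j + 14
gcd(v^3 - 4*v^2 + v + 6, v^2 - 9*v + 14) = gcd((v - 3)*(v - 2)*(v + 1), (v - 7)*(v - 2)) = v - 2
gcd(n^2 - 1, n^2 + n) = n + 1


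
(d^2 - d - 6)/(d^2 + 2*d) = (d - 3)/d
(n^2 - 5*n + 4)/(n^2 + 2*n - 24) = (n - 1)/(n + 6)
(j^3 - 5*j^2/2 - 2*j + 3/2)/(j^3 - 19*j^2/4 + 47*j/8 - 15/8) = 4*(j + 1)/(4*j - 5)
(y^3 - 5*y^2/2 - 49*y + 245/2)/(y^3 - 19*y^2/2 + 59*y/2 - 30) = (y^2 - 49)/(y^2 - 7*y + 12)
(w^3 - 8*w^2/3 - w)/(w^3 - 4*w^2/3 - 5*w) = (3*w + 1)/(3*w + 5)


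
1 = 1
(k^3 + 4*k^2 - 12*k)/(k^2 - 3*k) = (k^2 + 4*k - 12)/(k - 3)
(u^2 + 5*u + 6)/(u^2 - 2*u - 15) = (u + 2)/(u - 5)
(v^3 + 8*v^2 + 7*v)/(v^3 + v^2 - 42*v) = (v + 1)/(v - 6)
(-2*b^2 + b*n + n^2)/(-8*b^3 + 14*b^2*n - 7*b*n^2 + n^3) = (2*b + n)/(8*b^2 - 6*b*n + n^2)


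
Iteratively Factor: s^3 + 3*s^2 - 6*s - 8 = (s + 4)*(s^2 - s - 2) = (s - 2)*(s + 4)*(s + 1)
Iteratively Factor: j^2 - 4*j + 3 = (j - 1)*(j - 3)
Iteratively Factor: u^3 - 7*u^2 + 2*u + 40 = (u + 2)*(u^2 - 9*u + 20) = (u - 4)*(u + 2)*(u - 5)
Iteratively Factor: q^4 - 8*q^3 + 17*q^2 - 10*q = (q - 2)*(q^3 - 6*q^2 + 5*q) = q*(q - 2)*(q^2 - 6*q + 5) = q*(q - 5)*(q - 2)*(q - 1)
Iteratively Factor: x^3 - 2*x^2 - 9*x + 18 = (x - 3)*(x^2 + x - 6) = (x - 3)*(x + 3)*(x - 2)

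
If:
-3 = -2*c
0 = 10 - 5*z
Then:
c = 3/2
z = 2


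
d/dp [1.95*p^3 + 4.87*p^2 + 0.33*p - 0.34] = 5.85*p^2 + 9.74*p + 0.33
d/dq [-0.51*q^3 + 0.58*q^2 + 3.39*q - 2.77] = -1.53*q^2 + 1.16*q + 3.39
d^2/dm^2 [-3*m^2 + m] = -6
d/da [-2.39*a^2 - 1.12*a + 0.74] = -4.78*a - 1.12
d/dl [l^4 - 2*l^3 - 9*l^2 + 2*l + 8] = 4*l^3 - 6*l^2 - 18*l + 2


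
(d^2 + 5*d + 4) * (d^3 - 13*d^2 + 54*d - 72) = d^5 - 8*d^4 - 7*d^3 + 146*d^2 - 144*d - 288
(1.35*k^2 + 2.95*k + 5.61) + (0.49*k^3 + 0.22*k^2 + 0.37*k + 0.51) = 0.49*k^3 + 1.57*k^2 + 3.32*k + 6.12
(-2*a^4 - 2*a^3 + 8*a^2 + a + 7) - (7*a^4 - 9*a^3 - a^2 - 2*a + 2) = -9*a^4 + 7*a^3 + 9*a^2 + 3*a + 5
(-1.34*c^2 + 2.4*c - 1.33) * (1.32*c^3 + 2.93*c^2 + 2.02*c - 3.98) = -1.7688*c^5 - 0.7582*c^4 + 2.5696*c^3 + 6.2843*c^2 - 12.2386*c + 5.2934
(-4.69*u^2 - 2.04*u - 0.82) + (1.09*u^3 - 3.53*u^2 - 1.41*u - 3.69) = 1.09*u^3 - 8.22*u^2 - 3.45*u - 4.51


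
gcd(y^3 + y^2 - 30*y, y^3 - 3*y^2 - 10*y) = y^2 - 5*y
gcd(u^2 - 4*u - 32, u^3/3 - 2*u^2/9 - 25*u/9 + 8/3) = 1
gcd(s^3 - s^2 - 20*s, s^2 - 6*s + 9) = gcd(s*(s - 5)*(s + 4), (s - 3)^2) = 1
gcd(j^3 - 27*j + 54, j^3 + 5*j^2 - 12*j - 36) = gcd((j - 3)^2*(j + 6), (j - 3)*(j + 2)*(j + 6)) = j^2 + 3*j - 18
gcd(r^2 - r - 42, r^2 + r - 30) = r + 6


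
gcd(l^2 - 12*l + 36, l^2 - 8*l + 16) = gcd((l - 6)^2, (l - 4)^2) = 1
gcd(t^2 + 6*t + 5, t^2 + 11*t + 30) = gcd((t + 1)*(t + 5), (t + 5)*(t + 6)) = t + 5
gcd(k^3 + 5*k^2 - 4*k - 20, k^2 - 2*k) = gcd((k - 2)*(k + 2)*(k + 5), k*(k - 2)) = k - 2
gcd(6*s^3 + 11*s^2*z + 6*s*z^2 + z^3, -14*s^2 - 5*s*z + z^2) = 2*s + z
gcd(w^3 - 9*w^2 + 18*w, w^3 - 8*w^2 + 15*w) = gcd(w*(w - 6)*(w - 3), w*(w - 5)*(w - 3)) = w^2 - 3*w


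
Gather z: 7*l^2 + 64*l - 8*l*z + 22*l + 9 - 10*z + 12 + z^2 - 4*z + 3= 7*l^2 + 86*l + z^2 + z*(-8*l - 14) + 24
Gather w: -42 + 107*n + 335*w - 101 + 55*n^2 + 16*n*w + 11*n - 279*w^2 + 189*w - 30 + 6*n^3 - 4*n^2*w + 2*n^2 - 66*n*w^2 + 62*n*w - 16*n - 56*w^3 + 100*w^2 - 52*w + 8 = 6*n^3 + 57*n^2 + 102*n - 56*w^3 + w^2*(-66*n - 179) + w*(-4*n^2 + 78*n + 472) - 165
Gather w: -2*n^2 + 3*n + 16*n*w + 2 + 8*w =-2*n^2 + 3*n + w*(16*n + 8) + 2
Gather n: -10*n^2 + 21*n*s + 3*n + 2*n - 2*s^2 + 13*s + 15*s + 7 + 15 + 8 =-10*n^2 + n*(21*s + 5) - 2*s^2 + 28*s + 30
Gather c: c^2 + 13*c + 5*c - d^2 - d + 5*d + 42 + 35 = c^2 + 18*c - d^2 + 4*d + 77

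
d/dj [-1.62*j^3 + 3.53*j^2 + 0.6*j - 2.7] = -4.86*j^2 + 7.06*j + 0.6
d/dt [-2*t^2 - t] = -4*t - 1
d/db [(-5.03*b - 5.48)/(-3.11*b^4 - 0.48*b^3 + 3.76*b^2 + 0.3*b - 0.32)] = (-46.9299*b^4 - 73.0*b^3 + 11.0216*b^2 + 41.2096*b + 3.2536)/(9.6721*b^8 + 2.9856*b^7 - 23.1568*b^6 - 5.4756*b^5 + 15.84*b^4 + 2.5632*b^3 - 2.3164*b^2 - 0.192*b + 0.1024)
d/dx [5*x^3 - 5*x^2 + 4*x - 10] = 15*x^2 - 10*x + 4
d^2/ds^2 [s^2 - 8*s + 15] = 2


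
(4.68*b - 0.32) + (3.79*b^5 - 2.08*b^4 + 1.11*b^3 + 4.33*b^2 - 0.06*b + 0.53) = 3.79*b^5 - 2.08*b^4 + 1.11*b^3 + 4.33*b^2 + 4.62*b + 0.21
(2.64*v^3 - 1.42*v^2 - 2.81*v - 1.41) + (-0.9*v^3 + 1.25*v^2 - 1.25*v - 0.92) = 1.74*v^3 - 0.17*v^2 - 4.06*v - 2.33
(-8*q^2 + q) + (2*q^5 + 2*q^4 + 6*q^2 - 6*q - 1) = 2*q^5 + 2*q^4 - 2*q^2 - 5*q - 1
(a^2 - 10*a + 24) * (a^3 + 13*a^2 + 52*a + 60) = a^5 + 3*a^4 - 54*a^3 - 148*a^2 + 648*a + 1440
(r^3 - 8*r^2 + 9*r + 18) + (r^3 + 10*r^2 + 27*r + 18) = 2*r^3 + 2*r^2 + 36*r + 36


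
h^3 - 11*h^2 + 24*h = h*(h - 8)*(h - 3)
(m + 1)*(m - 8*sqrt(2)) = m^2 - 8*sqrt(2)*m + m - 8*sqrt(2)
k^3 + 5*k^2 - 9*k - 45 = (k - 3)*(k + 3)*(k + 5)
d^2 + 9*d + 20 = (d + 4)*(d + 5)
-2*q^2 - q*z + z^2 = (-2*q + z)*(q + z)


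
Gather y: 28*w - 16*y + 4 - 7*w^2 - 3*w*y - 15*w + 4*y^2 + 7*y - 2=-7*w^2 + 13*w + 4*y^2 + y*(-3*w - 9) + 2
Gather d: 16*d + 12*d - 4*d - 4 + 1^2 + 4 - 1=24*d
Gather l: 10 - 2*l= 10 - 2*l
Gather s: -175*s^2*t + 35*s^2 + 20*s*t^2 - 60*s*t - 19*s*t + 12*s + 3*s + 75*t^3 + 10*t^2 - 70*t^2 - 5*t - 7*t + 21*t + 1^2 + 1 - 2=s^2*(35 - 175*t) + s*(20*t^2 - 79*t + 15) + 75*t^3 - 60*t^2 + 9*t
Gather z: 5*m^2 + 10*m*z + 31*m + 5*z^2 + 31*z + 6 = 5*m^2 + 31*m + 5*z^2 + z*(10*m + 31) + 6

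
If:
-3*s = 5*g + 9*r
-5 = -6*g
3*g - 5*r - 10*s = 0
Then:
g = 5/6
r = -59/90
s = 26/45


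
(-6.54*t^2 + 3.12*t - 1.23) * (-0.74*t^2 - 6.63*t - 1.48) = 4.8396*t^4 + 41.0514*t^3 - 10.0962*t^2 + 3.5373*t + 1.8204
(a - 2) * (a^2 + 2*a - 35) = a^3 - 39*a + 70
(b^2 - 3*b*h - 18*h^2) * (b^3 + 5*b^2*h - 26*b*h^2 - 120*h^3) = b^5 + 2*b^4*h - 59*b^3*h^2 - 132*b^2*h^3 + 828*b*h^4 + 2160*h^5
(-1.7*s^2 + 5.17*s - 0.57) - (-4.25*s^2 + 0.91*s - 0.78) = 2.55*s^2 + 4.26*s + 0.21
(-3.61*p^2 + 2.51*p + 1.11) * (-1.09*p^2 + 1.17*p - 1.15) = 3.9349*p^4 - 6.9596*p^3 + 5.8783*p^2 - 1.5878*p - 1.2765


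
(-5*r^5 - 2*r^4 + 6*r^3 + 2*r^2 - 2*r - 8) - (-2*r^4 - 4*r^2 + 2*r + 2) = -5*r^5 + 6*r^3 + 6*r^2 - 4*r - 10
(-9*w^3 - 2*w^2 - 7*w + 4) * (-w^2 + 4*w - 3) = 9*w^5 - 34*w^4 + 26*w^3 - 26*w^2 + 37*w - 12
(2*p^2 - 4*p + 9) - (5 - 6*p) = 2*p^2 + 2*p + 4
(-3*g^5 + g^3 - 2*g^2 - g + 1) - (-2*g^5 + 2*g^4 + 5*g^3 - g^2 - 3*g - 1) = -g^5 - 2*g^4 - 4*g^3 - g^2 + 2*g + 2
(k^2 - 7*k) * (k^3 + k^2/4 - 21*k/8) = k^5 - 27*k^4/4 - 35*k^3/8 + 147*k^2/8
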